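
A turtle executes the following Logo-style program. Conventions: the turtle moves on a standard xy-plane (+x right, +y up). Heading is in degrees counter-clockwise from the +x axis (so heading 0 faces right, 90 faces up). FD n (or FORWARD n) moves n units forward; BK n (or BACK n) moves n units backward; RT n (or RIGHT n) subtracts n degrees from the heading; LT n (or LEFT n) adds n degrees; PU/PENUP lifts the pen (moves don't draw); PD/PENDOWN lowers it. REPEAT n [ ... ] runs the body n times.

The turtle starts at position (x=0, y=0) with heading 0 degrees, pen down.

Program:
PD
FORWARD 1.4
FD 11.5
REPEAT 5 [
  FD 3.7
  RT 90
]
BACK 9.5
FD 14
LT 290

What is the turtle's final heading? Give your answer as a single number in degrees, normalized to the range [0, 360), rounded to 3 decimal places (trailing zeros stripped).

Executing turtle program step by step:
Start: pos=(0,0), heading=0, pen down
PD: pen down
FD 1.4: (0,0) -> (1.4,0) [heading=0, draw]
FD 11.5: (1.4,0) -> (12.9,0) [heading=0, draw]
REPEAT 5 [
  -- iteration 1/5 --
  FD 3.7: (12.9,0) -> (16.6,0) [heading=0, draw]
  RT 90: heading 0 -> 270
  -- iteration 2/5 --
  FD 3.7: (16.6,0) -> (16.6,-3.7) [heading=270, draw]
  RT 90: heading 270 -> 180
  -- iteration 3/5 --
  FD 3.7: (16.6,-3.7) -> (12.9,-3.7) [heading=180, draw]
  RT 90: heading 180 -> 90
  -- iteration 4/5 --
  FD 3.7: (12.9,-3.7) -> (12.9,0) [heading=90, draw]
  RT 90: heading 90 -> 0
  -- iteration 5/5 --
  FD 3.7: (12.9,0) -> (16.6,0) [heading=0, draw]
  RT 90: heading 0 -> 270
]
BK 9.5: (16.6,0) -> (16.6,9.5) [heading=270, draw]
FD 14: (16.6,9.5) -> (16.6,-4.5) [heading=270, draw]
LT 290: heading 270 -> 200
Final: pos=(16.6,-4.5), heading=200, 9 segment(s) drawn

Answer: 200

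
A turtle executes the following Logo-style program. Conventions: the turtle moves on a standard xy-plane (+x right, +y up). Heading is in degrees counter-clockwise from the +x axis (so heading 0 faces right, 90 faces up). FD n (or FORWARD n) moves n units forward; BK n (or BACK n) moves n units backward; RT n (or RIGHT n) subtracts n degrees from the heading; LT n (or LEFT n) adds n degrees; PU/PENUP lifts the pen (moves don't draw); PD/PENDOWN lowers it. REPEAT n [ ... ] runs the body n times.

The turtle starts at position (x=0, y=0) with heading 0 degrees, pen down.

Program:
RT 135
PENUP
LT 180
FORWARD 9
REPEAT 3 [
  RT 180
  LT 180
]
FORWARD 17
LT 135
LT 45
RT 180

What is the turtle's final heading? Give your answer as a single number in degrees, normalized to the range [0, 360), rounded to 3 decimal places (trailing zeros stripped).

Answer: 45

Derivation:
Executing turtle program step by step:
Start: pos=(0,0), heading=0, pen down
RT 135: heading 0 -> 225
PU: pen up
LT 180: heading 225 -> 45
FD 9: (0,0) -> (6.364,6.364) [heading=45, move]
REPEAT 3 [
  -- iteration 1/3 --
  RT 180: heading 45 -> 225
  LT 180: heading 225 -> 45
  -- iteration 2/3 --
  RT 180: heading 45 -> 225
  LT 180: heading 225 -> 45
  -- iteration 3/3 --
  RT 180: heading 45 -> 225
  LT 180: heading 225 -> 45
]
FD 17: (6.364,6.364) -> (18.385,18.385) [heading=45, move]
LT 135: heading 45 -> 180
LT 45: heading 180 -> 225
RT 180: heading 225 -> 45
Final: pos=(18.385,18.385), heading=45, 0 segment(s) drawn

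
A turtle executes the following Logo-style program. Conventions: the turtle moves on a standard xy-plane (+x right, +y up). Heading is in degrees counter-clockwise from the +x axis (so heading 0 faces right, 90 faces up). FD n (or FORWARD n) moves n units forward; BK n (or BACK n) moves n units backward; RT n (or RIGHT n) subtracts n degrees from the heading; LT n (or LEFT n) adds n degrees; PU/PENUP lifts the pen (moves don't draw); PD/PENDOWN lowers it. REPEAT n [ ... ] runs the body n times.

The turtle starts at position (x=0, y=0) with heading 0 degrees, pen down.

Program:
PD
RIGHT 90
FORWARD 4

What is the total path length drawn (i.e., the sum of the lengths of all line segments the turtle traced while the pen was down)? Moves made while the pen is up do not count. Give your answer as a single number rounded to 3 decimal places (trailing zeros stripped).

Executing turtle program step by step:
Start: pos=(0,0), heading=0, pen down
PD: pen down
RT 90: heading 0 -> 270
FD 4: (0,0) -> (0,-4) [heading=270, draw]
Final: pos=(0,-4), heading=270, 1 segment(s) drawn

Segment lengths:
  seg 1: (0,0) -> (0,-4), length = 4
Total = 4

Answer: 4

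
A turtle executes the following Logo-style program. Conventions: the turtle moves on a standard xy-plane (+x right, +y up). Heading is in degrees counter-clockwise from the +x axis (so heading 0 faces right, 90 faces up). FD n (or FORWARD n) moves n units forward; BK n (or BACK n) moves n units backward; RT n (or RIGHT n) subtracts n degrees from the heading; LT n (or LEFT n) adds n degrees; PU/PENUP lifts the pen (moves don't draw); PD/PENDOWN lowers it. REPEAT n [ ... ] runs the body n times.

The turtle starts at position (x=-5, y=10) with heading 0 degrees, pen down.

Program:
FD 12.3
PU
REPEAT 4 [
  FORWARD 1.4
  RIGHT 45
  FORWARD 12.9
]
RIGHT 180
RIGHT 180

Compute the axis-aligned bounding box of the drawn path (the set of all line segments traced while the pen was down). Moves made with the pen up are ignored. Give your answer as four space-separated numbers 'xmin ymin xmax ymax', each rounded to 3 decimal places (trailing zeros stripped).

Answer: -5 10 7.3 10

Derivation:
Executing turtle program step by step:
Start: pos=(-5,10), heading=0, pen down
FD 12.3: (-5,10) -> (7.3,10) [heading=0, draw]
PU: pen up
REPEAT 4 [
  -- iteration 1/4 --
  FD 1.4: (7.3,10) -> (8.7,10) [heading=0, move]
  RT 45: heading 0 -> 315
  FD 12.9: (8.7,10) -> (17.822,0.878) [heading=315, move]
  -- iteration 2/4 --
  FD 1.4: (17.822,0.878) -> (18.812,-0.112) [heading=315, move]
  RT 45: heading 315 -> 270
  FD 12.9: (18.812,-0.112) -> (18.812,-13.012) [heading=270, move]
  -- iteration 3/4 --
  FD 1.4: (18.812,-13.012) -> (18.812,-14.412) [heading=270, move]
  RT 45: heading 270 -> 225
  FD 12.9: (18.812,-14.412) -> (9.69,-23.533) [heading=225, move]
  -- iteration 4/4 --
  FD 1.4: (9.69,-23.533) -> (8.7,-24.523) [heading=225, move]
  RT 45: heading 225 -> 180
  FD 12.9: (8.7,-24.523) -> (-4.2,-24.523) [heading=180, move]
]
RT 180: heading 180 -> 0
RT 180: heading 0 -> 180
Final: pos=(-4.2,-24.523), heading=180, 1 segment(s) drawn

Segment endpoints: x in {-5, 7.3}, y in {10}
xmin=-5, ymin=10, xmax=7.3, ymax=10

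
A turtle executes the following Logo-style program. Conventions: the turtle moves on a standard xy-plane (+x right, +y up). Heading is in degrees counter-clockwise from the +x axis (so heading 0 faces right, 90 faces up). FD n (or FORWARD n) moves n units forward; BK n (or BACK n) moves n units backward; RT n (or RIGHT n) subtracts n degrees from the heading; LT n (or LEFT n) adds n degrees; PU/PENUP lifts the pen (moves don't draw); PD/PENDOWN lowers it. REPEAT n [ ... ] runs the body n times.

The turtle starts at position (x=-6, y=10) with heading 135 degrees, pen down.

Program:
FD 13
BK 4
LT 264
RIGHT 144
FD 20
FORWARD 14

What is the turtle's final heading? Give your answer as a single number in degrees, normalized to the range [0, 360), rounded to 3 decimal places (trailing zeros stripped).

Executing turtle program step by step:
Start: pos=(-6,10), heading=135, pen down
FD 13: (-6,10) -> (-15.192,19.192) [heading=135, draw]
BK 4: (-15.192,19.192) -> (-12.364,16.364) [heading=135, draw]
LT 264: heading 135 -> 39
RT 144: heading 39 -> 255
FD 20: (-12.364,16.364) -> (-17.54,-2.955) [heading=255, draw]
FD 14: (-17.54,-2.955) -> (-21.164,-16.478) [heading=255, draw]
Final: pos=(-21.164,-16.478), heading=255, 4 segment(s) drawn

Answer: 255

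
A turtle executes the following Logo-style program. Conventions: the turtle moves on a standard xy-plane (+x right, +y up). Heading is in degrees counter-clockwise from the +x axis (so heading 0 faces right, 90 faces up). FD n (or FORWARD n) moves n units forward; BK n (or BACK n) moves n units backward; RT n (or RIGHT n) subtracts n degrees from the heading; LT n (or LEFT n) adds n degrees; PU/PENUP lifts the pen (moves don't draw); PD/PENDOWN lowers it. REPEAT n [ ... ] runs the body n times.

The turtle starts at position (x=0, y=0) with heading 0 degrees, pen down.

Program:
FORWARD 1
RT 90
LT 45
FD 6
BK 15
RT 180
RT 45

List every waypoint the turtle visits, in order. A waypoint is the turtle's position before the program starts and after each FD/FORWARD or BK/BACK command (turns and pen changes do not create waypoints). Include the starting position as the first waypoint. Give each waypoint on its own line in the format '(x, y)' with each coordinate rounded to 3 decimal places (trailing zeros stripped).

Executing turtle program step by step:
Start: pos=(0,0), heading=0, pen down
FD 1: (0,0) -> (1,0) [heading=0, draw]
RT 90: heading 0 -> 270
LT 45: heading 270 -> 315
FD 6: (1,0) -> (5.243,-4.243) [heading=315, draw]
BK 15: (5.243,-4.243) -> (-5.364,6.364) [heading=315, draw]
RT 180: heading 315 -> 135
RT 45: heading 135 -> 90
Final: pos=(-5.364,6.364), heading=90, 3 segment(s) drawn
Waypoints (4 total):
(0, 0)
(1, 0)
(5.243, -4.243)
(-5.364, 6.364)

Answer: (0, 0)
(1, 0)
(5.243, -4.243)
(-5.364, 6.364)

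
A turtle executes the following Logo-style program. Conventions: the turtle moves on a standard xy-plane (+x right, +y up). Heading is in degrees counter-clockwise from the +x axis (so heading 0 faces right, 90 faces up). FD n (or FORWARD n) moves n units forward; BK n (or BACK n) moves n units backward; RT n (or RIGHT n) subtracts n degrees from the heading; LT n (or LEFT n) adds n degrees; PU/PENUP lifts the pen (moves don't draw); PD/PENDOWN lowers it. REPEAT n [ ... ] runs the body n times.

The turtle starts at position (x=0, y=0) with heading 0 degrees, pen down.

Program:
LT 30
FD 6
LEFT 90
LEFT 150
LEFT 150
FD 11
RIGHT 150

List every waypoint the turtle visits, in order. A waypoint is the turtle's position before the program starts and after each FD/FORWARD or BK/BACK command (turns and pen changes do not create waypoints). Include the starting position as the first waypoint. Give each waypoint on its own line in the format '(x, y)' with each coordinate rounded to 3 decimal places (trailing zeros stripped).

Answer: (0, 0)
(5.196, 3)
(10.696, 12.526)

Derivation:
Executing turtle program step by step:
Start: pos=(0,0), heading=0, pen down
LT 30: heading 0 -> 30
FD 6: (0,0) -> (5.196,3) [heading=30, draw]
LT 90: heading 30 -> 120
LT 150: heading 120 -> 270
LT 150: heading 270 -> 60
FD 11: (5.196,3) -> (10.696,12.526) [heading=60, draw]
RT 150: heading 60 -> 270
Final: pos=(10.696,12.526), heading=270, 2 segment(s) drawn
Waypoints (3 total):
(0, 0)
(5.196, 3)
(10.696, 12.526)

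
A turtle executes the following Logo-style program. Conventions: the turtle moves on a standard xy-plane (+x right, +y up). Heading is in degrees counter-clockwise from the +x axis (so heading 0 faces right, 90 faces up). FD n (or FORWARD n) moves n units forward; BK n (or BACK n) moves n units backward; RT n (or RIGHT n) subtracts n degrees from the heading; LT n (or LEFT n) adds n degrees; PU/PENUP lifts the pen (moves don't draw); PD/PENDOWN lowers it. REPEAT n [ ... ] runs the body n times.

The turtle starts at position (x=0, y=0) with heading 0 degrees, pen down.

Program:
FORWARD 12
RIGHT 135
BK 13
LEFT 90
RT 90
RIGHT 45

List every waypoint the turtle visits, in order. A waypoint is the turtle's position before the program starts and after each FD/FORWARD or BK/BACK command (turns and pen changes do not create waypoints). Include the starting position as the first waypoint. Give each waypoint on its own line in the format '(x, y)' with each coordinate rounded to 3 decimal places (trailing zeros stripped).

Answer: (0, 0)
(12, 0)
(21.192, 9.192)

Derivation:
Executing turtle program step by step:
Start: pos=(0,0), heading=0, pen down
FD 12: (0,0) -> (12,0) [heading=0, draw]
RT 135: heading 0 -> 225
BK 13: (12,0) -> (21.192,9.192) [heading=225, draw]
LT 90: heading 225 -> 315
RT 90: heading 315 -> 225
RT 45: heading 225 -> 180
Final: pos=(21.192,9.192), heading=180, 2 segment(s) drawn
Waypoints (3 total):
(0, 0)
(12, 0)
(21.192, 9.192)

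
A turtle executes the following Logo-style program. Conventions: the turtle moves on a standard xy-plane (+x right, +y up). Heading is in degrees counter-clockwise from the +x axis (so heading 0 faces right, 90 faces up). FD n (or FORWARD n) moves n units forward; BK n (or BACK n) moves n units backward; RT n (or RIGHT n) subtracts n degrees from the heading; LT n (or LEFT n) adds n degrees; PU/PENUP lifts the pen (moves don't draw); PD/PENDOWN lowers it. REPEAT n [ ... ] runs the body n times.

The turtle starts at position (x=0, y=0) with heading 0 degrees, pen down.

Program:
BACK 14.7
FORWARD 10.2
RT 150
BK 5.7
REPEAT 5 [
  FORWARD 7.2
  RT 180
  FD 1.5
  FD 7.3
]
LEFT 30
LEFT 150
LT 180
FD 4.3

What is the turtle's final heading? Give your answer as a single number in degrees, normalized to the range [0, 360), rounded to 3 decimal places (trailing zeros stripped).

Executing turtle program step by step:
Start: pos=(0,0), heading=0, pen down
BK 14.7: (0,0) -> (-14.7,0) [heading=0, draw]
FD 10.2: (-14.7,0) -> (-4.5,0) [heading=0, draw]
RT 150: heading 0 -> 210
BK 5.7: (-4.5,0) -> (0.436,2.85) [heading=210, draw]
REPEAT 5 [
  -- iteration 1/5 --
  FD 7.2: (0.436,2.85) -> (-5.799,-0.75) [heading=210, draw]
  RT 180: heading 210 -> 30
  FD 1.5: (-5.799,-0.75) -> (-4.5,0) [heading=30, draw]
  FD 7.3: (-4.5,0) -> (1.822,3.65) [heading=30, draw]
  -- iteration 2/5 --
  FD 7.2: (1.822,3.65) -> (8.057,7.25) [heading=30, draw]
  RT 180: heading 30 -> 210
  FD 1.5: (8.057,7.25) -> (6.758,6.5) [heading=210, draw]
  FD 7.3: (6.758,6.5) -> (0.436,2.85) [heading=210, draw]
  -- iteration 3/5 --
  FD 7.2: (0.436,2.85) -> (-5.799,-0.75) [heading=210, draw]
  RT 180: heading 210 -> 30
  FD 1.5: (-5.799,-0.75) -> (-4.5,0) [heading=30, draw]
  FD 7.3: (-4.5,0) -> (1.822,3.65) [heading=30, draw]
  -- iteration 4/5 --
  FD 7.2: (1.822,3.65) -> (8.057,7.25) [heading=30, draw]
  RT 180: heading 30 -> 210
  FD 1.5: (8.057,7.25) -> (6.758,6.5) [heading=210, draw]
  FD 7.3: (6.758,6.5) -> (0.436,2.85) [heading=210, draw]
  -- iteration 5/5 --
  FD 7.2: (0.436,2.85) -> (-5.799,-0.75) [heading=210, draw]
  RT 180: heading 210 -> 30
  FD 1.5: (-5.799,-0.75) -> (-4.5,0) [heading=30, draw]
  FD 7.3: (-4.5,0) -> (1.822,3.65) [heading=30, draw]
]
LT 30: heading 30 -> 60
LT 150: heading 60 -> 210
LT 180: heading 210 -> 30
FD 4.3: (1.822,3.65) -> (5.546,5.8) [heading=30, draw]
Final: pos=(5.546,5.8), heading=30, 19 segment(s) drawn

Answer: 30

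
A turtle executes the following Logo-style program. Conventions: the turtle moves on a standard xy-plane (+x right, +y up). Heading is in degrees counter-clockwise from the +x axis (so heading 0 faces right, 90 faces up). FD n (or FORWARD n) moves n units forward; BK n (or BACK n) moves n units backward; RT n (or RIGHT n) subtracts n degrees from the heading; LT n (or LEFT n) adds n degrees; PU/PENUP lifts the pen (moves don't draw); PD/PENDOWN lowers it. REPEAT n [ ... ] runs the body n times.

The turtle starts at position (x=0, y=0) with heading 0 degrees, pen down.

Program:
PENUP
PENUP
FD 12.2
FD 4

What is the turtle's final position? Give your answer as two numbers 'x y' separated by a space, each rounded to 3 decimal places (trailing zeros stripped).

Executing turtle program step by step:
Start: pos=(0,0), heading=0, pen down
PU: pen up
PU: pen up
FD 12.2: (0,0) -> (12.2,0) [heading=0, move]
FD 4: (12.2,0) -> (16.2,0) [heading=0, move]
Final: pos=(16.2,0), heading=0, 0 segment(s) drawn

Answer: 16.2 0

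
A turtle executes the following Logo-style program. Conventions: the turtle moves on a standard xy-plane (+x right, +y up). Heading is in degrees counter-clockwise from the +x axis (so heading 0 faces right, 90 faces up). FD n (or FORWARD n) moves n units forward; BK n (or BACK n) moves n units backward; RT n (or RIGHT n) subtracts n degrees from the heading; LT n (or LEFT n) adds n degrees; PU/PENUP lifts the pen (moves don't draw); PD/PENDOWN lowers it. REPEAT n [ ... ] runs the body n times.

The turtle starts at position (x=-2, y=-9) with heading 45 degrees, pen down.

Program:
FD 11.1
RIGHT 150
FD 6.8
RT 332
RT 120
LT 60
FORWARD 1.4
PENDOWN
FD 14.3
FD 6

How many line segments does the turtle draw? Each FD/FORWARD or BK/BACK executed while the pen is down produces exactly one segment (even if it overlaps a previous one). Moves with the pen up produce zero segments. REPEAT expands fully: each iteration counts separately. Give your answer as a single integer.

Executing turtle program step by step:
Start: pos=(-2,-9), heading=45, pen down
FD 11.1: (-2,-9) -> (5.849,-1.151) [heading=45, draw]
RT 150: heading 45 -> 255
FD 6.8: (5.849,-1.151) -> (4.089,-7.719) [heading=255, draw]
RT 332: heading 255 -> 283
RT 120: heading 283 -> 163
LT 60: heading 163 -> 223
FD 1.4: (4.089,-7.719) -> (3.065,-8.674) [heading=223, draw]
PD: pen down
FD 14.3: (3.065,-8.674) -> (-7.393,-18.427) [heading=223, draw]
FD 6: (-7.393,-18.427) -> (-11.781,-22.519) [heading=223, draw]
Final: pos=(-11.781,-22.519), heading=223, 5 segment(s) drawn
Segments drawn: 5

Answer: 5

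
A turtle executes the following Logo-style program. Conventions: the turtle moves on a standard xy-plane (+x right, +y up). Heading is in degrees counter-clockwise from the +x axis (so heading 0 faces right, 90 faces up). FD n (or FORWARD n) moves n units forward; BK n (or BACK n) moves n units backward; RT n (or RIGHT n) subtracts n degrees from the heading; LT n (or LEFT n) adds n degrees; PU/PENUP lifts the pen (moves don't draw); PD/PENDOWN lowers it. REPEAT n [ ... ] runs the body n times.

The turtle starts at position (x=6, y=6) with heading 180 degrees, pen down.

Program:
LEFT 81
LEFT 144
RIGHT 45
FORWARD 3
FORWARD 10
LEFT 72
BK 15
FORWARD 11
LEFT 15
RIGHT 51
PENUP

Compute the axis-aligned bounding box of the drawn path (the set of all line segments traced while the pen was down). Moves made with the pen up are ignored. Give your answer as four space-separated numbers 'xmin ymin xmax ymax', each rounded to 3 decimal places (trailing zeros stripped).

Answer: 6 -8.266 19 6

Derivation:
Executing turtle program step by step:
Start: pos=(6,6), heading=180, pen down
LT 81: heading 180 -> 261
LT 144: heading 261 -> 45
RT 45: heading 45 -> 0
FD 3: (6,6) -> (9,6) [heading=0, draw]
FD 10: (9,6) -> (19,6) [heading=0, draw]
LT 72: heading 0 -> 72
BK 15: (19,6) -> (14.365,-8.266) [heading=72, draw]
FD 11: (14.365,-8.266) -> (17.764,2.196) [heading=72, draw]
LT 15: heading 72 -> 87
RT 51: heading 87 -> 36
PU: pen up
Final: pos=(17.764,2.196), heading=36, 4 segment(s) drawn

Segment endpoints: x in {6, 9, 14.365, 17.764, 19}, y in {-8.266, 2.196, 6, 6, 6}
xmin=6, ymin=-8.266, xmax=19, ymax=6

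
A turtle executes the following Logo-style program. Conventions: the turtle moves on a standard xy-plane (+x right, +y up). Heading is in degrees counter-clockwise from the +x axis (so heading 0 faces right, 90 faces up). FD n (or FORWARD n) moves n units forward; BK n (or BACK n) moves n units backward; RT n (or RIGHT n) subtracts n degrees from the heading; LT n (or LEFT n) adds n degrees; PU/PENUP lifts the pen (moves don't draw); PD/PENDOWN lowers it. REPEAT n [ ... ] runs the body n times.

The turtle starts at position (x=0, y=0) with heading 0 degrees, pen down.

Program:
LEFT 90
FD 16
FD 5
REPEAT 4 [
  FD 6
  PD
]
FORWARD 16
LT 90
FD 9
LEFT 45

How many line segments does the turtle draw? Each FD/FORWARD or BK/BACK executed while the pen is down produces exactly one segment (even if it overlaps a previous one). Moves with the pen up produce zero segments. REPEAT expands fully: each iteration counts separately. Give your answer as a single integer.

Executing turtle program step by step:
Start: pos=(0,0), heading=0, pen down
LT 90: heading 0 -> 90
FD 16: (0,0) -> (0,16) [heading=90, draw]
FD 5: (0,16) -> (0,21) [heading=90, draw]
REPEAT 4 [
  -- iteration 1/4 --
  FD 6: (0,21) -> (0,27) [heading=90, draw]
  PD: pen down
  -- iteration 2/4 --
  FD 6: (0,27) -> (0,33) [heading=90, draw]
  PD: pen down
  -- iteration 3/4 --
  FD 6: (0,33) -> (0,39) [heading=90, draw]
  PD: pen down
  -- iteration 4/4 --
  FD 6: (0,39) -> (0,45) [heading=90, draw]
  PD: pen down
]
FD 16: (0,45) -> (0,61) [heading=90, draw]
LT 90: heading 90 -> 180
FD 9: (0,61) -> (-9,61) [heading=180, draw]
LT 45: heading 180 -> 225
Final: pos=(-9,61), heading=225, 8 segment(s) drawn
Segments drawn: 8

Answer: 8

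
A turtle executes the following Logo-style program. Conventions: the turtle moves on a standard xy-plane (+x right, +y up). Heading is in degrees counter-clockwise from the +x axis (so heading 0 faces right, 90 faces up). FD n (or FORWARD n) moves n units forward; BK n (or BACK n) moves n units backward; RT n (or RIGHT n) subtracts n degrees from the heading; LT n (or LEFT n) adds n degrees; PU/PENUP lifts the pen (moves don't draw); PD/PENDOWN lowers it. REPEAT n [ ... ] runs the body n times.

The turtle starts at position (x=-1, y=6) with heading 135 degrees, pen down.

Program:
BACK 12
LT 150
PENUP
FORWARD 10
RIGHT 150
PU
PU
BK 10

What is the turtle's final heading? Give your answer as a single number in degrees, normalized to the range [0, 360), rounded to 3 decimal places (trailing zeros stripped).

Answer: 135

Derivation:
Executing turtle program step by step:
Start: pos=(-1,6), heading=135, pen down
BK 12: (-1,6) -> (7.485,-2.485) [heading=135, draw]
LT 150: heading 135 -> 285
PU: pen up
FD 10: (7.485,-2.485) -> (10.073,-12.145) [heading=285, move]
RT 150: heading 285 -> 135
PU: pen up
PU: pen up
BK 10: (10.073,-12.145) -> (17.145,-19.216) [heading=135, move]
Final: pos=(17.145,-19.216), heading=135, 1 segment(s) drawn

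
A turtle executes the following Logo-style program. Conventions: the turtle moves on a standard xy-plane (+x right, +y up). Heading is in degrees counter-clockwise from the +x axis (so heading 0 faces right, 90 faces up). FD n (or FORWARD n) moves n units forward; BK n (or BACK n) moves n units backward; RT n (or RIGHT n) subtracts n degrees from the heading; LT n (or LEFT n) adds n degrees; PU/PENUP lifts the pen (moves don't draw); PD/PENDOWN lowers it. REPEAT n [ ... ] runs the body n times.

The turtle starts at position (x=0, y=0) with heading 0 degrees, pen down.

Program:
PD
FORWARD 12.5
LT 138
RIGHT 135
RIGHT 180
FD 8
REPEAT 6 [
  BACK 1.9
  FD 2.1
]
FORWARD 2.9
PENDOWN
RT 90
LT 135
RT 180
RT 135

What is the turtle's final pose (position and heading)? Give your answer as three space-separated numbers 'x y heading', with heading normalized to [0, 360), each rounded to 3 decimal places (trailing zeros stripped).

Answer: 0.417 -0.633 273

Derivation:
Executing turtle program step by step:
Start: pos=(0,0), heading=0, pen down
PD: pen down
FD 12.5: (0,0) -> (12.5,0) [heading=0, draw]
LT 138: heading 0 -> 138
RT 135: heading 138 -> 3
RT 180: heading 3 -> 183
FD 8: (12.5,0) -> (4.511,-0.419) [heading=183, draw]
REPEAT 6 [
  -- iteration 1/6 --
  BK 1.9: (4.511,-0.419) -> (6.408,-0.319) [heading=183, draw]
  FD 2.1: (6.408,-0.319) -> (4.311,-0.429) [heading=183, draw]
  -- iteration 2/6 --
  BK 1.9: (4.311,-0.429) -> (6.209,-0.33) [heading=183, draw]
  FD 2.1: (6.209,-0.33) -> (4.112,-0.44) [heading=183, draw]
  -- iteration 3/6 --
  BK 1.9: (4.112,-0.44) -> (6.009,-0.34) [heading=183, draw]
  FD 2.1: (6.009,-0.34) -> (3.912,-0.45) [heading=183, draw]
  -- iteration 4/6 --
  BK 1.9: (3.912,-0.45) -> (5.809,-0.351) [heading=183, draw]
  FD 2.1: (5.809,-0.351) -> (3.712,-0.461) [heading=183, draw]
  -- iteration 5/6 --
  BK 1.9: (3.712,-0.461) -> (5.609,-0.361) [heading=183, draw]
  FD 2.1: (5.609,-0.361) -> (3.512,-0.471) [heading=183, draw]
  -- iteration 6/6 --
  BK 1.9: (3.512,-0.471) -> (5.41,-0.372) [heading=183, draw]
  FD 2.1: (5.41,-0.372) -> (3.313,-0.481) [heading=183, draw]
]
FD 2.9: (3.313,-0.481) -> (0.417,-0.633) [heading=183, draw]
PD: pen down
RT 90: heading 183 -> 93
LT 135: heading 93 -> 228
RT 180: heading 228 -> 48
RT 135: heading 48 -> 273
Final: pos=(0.417,-0.633), heading=273, 15 segment(s) drawn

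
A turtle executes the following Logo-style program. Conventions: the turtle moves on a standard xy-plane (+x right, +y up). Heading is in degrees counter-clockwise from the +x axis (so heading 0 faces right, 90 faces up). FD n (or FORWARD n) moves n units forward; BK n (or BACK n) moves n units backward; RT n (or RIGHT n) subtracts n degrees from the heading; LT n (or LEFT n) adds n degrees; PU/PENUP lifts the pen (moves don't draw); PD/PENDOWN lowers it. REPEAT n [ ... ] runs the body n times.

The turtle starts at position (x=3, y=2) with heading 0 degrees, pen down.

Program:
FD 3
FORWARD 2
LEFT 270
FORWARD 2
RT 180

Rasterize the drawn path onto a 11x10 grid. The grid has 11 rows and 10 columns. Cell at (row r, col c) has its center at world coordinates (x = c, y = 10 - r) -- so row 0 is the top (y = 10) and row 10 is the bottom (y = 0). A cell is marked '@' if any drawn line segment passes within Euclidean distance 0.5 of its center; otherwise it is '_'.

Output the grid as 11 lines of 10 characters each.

Segment 0: (3,2) -> (6,2)
Segment 1: (6,2) -> (8,2)
Segment 2: (8,2) -> (8,0)

Answer: __________
__________
__________
__________
__________
__________
__________
__________
___@@@@@@_
________@_
________@_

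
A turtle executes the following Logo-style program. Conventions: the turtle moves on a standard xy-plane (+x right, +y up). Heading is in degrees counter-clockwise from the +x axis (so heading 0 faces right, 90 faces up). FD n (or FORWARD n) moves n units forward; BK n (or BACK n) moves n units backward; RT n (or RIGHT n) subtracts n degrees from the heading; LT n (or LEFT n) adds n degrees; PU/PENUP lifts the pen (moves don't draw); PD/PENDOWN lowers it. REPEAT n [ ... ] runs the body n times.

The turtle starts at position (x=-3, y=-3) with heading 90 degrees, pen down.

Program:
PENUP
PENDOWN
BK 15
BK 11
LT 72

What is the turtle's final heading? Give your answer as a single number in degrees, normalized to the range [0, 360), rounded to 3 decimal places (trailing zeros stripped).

Executing turtle program step by step:
Start: pos=(-3,-3), heading=90, pen down
PU: pen up
PD: pen down
BK 15: (-3,-3) -> (-3,-18) [heading=90, draw]
BK 11: (-3,-18) -> (-3,-29) [heading=90, draw]
LT 72: heading 90 -> 162
Final: pos=(-3,-29), heading=162, 2 segment(s) drawn

Answer: 162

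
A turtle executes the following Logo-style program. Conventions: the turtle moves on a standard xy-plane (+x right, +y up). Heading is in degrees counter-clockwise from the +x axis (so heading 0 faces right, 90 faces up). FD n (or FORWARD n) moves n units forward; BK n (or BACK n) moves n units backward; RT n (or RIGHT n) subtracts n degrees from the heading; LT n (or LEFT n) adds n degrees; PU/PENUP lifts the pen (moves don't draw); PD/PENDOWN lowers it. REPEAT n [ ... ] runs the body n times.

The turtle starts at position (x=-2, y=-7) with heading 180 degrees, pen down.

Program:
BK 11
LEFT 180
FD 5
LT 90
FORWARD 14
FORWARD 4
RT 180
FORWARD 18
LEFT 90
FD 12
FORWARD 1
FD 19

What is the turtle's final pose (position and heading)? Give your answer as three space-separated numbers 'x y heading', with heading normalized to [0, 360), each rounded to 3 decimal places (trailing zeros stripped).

Executing turtle program step by step:
Start: pos=(-2,-7), heading=180, pen down
BK 11: (-2,-7) -> (9,-7) [heading=180, draw]
LT 180: heading 180 -> 0
FD 5: (9,-7) -> (14,-7) [heading=0, draw]
LT 90: heading 0 -> 90
FD 14: (14,-7) -> (14,7) [heading=90, draw]
FD 4: (14,7) -> (14,11) [heading=90, draw]
RT 180: heading 90 -> 270
FD 18: (14,11) -> (14,-7) [heading=270, draw]
LT 90: heading 270 -> 0
FD 12: (14,-7) -> (26,-7) [heading=0, draw]
FD 1: (26,-7) -> (27,-7) [heading=0, draw]
FD 19: (27,-7) -> (46,-7) [heading=0, draw]
Final: pos=(46,-7), heading=0, 8 segment(s) drawn

Answer: 46 -7 0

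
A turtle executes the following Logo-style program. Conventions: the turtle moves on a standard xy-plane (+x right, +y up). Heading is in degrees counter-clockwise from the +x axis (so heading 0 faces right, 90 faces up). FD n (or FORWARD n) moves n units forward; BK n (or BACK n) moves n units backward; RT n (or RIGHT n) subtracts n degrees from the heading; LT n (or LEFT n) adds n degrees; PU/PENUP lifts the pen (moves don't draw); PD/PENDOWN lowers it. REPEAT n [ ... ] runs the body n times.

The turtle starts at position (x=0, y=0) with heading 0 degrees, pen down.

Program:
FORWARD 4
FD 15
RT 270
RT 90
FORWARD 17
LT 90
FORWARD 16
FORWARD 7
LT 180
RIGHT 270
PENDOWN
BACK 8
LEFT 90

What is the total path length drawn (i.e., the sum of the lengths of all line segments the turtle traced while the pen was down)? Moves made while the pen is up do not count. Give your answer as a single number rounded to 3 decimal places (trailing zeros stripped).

Answer: 67

Derivation:
Executing turtle program step by step:
Start: pos=(0,0), heading=0, pen down
FD 4: (0,0) -> (4,0) [heading=0, draw]
FD 15: (4,0) -> (19,0) [heading=0, draw]
RT 270: heading 0 -> 90
RT 90: heading 90 -> 0
FD 17: (19,0) -> (36,0) [heading=0, draw]
LT 90: heading 0 -> 90
FD 16: (36,0) -> (36,16) [heading=90, draw]
FD 7: (36,16) -> (36,23) [heading=90, draw]
LT 180: heading 90 -> 270
RT 270: heading 270 -> 0
PD: pen down
BK 8: (36,23) -> (28,23) [heading=0, draw]
LT 90: heading 0 -> 90
Final: pos=(28,23), heading=90, 6 segment(s) drawn

Segment lengths:
  seg 1: (0,0) -> (4,0), length = 4
  seg 2: (4,0) -> (19,0), length = 15
  seg 3: (19,0) -> (36,0), length = 17
  seg 4: (36,0) -> (36,16), length = 16
  seg 5: (36,16) -> (36,23), length = 7
  seg 6: (36,23) -> (28,23), length = 8
Total = 67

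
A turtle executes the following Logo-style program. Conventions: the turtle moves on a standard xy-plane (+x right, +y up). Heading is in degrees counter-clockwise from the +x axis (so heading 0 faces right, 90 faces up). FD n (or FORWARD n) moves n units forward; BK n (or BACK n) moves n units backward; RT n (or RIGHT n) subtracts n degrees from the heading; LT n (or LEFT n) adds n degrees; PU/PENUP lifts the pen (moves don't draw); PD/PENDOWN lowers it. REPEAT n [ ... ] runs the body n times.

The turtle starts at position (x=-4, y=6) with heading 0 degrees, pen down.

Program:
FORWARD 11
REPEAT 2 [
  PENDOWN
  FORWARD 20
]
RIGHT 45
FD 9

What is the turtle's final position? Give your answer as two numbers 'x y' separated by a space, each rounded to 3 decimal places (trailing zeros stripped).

Executing turtle program step by step:
Start: pos=(-4,6), heading=0, pen down
FD 11: (-4,6) -> (7,6) [heading=0, draw]
REPEAT 2 [
  -- iteration 1/2 --
  PD: pen down
  FD 20: (7,6) -> (27,6) [heading=0, draw]
  -- iteration 2/2 --
  PD: pen down
  FD 20: (27,6) -> (47,6) [heading=0, draw]
]
RT 45: heading 0 -> 315
FD 9: (47,6) -> (53.364,-0.364) [heading=315, draw]
Final: pos=(53.364,-0.364), heading=315, 4 segment(s) drawn

Answer: 53.364 -0.364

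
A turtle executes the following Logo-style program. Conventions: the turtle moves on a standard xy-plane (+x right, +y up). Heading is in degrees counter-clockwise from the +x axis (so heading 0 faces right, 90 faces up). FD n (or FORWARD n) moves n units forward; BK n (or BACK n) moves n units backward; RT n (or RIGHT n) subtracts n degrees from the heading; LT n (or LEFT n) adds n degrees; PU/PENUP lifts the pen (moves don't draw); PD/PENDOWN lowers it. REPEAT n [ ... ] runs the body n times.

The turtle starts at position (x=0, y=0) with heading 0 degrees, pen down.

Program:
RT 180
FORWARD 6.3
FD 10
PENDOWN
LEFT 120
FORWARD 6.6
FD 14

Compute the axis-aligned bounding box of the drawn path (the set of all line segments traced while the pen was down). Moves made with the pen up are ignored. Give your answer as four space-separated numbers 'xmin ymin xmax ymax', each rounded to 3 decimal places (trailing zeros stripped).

Answer: -16.3 -17.84 0 0

Derivation:
Executing turtle program step by step:
Start: pos=(0,0), heading=0, pen down
RT 180: heading 0 -> 180
FD 6.3: (0,0) -> (-6.3,0) [heading=180, draw]
FD 10: (-6.3,0) -> (-16.3,0) [heading=180, draw]
PD: pen down
LT 120: heading 180 -> 300
FD 6.6: (-16.3,0) -> (-13,-5.716) [heading=300, draw]
FD 14: (-13,-5.716) -> (-6,-17.84) [heading=300, draw]
Final: pos=(-6,-17.84), heading=300, 4 segment(s) drawn

Segment endpoints: x in {-16.3, -13, -6.3, -6, 0}, y in {-17.84, -5.716, 0, 0, 0}
xmin=-16.3, ymin=-17.84, xmax=0, ymax=0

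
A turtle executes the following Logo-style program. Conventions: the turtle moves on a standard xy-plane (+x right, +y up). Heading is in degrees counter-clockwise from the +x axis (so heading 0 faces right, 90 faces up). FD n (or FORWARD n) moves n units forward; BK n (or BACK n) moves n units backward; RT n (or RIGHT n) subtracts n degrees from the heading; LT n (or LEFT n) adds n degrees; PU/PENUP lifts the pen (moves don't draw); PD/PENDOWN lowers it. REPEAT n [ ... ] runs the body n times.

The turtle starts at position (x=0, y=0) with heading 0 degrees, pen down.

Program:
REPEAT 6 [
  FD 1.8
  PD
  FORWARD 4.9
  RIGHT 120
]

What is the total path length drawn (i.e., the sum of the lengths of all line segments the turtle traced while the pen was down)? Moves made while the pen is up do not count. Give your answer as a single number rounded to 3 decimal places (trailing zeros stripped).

Answer: 40.2

Derivation:
Executing turtle program step by step:
Start: pos=(0,0), heading=0, pen down
REPEAT 6 [
  -- iteration 1/6 --
  FD 1.8: (0,0) -> (1.8,0) [heading=0, draw]
  PD: pen down
  FD 4.9: (1.8,0) -> (6.7,0) [heading=0, draw]
  RT 120: heading 0 -> 240
  -- iteration 2/6 --
  FD 1.8: (6.7,0) -> (5.8,-1.559) [heading=240, draw]
  PD: pen down
  FD 4.9: (5.8,-1.559) -> (3.35,-5.802) [heading=240, draw]
  RT 120: heading 240 -> 120
  -- iteration 3/6 --
  FD 1.8: (3.35,-5.802) -> (2.45,-4.244) [heading=120, draw]
  PD: pen down
  FD 4.9: (2.45,-4.244) -> (0,0) [heading=120, draw]
  RT 120: heading 120 -> 0
  -- iteration 4/6 --
  FD 1.8: (0,0) -> (1.8,0) [heading=0, draw]
  PD: pen down
  FD 4.9: (1.8,0) -> (6.7,0) [heading=0, draw]
  RT 120: heading 0 -> 240
  -- iteration 5/6 --
  FD 1.8: (6.7,0) -> (5.8,-1.559) [heading=240, draw]
  PD: pen down
  FD 4.9: (5.8,-1.559) -> (3.35,-5.802) [heading=240, draw]
  RT 120: heading 240 -> 120
  -- iteration 6/6 --
  FD 1.8: (3.35,-5.802) -> (2.45,-4.244) [heading=120, draw]
  PD: pen down
  FD 4.9: (2.45,-4.244) -> (0,0) [heading=120, draw]
  RT 120: heading 120 -> 0
]
Final: pos=(0,0), heading=0, 12 segment(s) drawn

Segment lengths:
  seg 1: (0,0) -> (1.8,0), length = 1.8
  seg 2: (1.8,0) -> (6.7,0), length = 4.9
  seg 3: (6.7,0) -> (5.8,-1.559), length = 1.8
  seg 4: (5.8,-1.559) -> (3.35,-5.802), length = 4.9
  seg 5: (3.35,-5.802) -> (2.45,-4.244), length = 1.8
  seg 6: (2.45,-4.244) -> (0,0), length = 4.9
  seg 7: (0,0) -> (1.8,0), length = 1.8
  seg 8: (1.8,0) -> (6.7,0), length = 4.9
  seg 9: (6.7,0) -> (5.8,-1.559), length = 1.8
  seg 10: (5.8,-1.559) -> (3.35,-5.802), length = 4.9
  seg 11: (3.35,-5.802) -> (2.45,-4.244), length = 1.8
  seg 12: (2.45,-4.244) -> (0,0), length = 4.9
Total = 40.2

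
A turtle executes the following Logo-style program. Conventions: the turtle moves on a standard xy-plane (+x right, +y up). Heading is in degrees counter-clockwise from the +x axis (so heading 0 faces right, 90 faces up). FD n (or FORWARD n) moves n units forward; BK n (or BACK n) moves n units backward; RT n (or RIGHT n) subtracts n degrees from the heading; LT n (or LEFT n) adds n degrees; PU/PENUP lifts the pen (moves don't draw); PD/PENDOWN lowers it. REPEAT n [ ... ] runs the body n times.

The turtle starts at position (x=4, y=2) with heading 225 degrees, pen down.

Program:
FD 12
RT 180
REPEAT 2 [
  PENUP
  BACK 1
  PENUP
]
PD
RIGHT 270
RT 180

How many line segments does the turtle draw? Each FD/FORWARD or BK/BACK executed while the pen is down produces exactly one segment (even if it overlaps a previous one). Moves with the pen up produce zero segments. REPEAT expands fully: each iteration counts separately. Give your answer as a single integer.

Answer: 1

Derivation:
Executing turtle program step by step:
Start: pos=(4,2), heading=225, pen down
FD 12: (4,2) -> (-4.485,-6.485) [heading=225, draw]
RT 180: heading 225 -> 45
REPEAT 2 [
  -- iteration 1/2 --
  PU: pen up
  BK 1: (-4.485,-6.485) -> (-5.192,-7.192) [heading=45, move]
  PU: pen up
  -- iteration 2/2 --
  PU: pen up
  BK 1: (-5.192,-7.192) -> (-5.899,-7.899) [heading=45, move]
  PU: pen up
]
PD: pen down
RT 270: heading 45 -> 135
RT 180: heading 135 -> 315
Final: pos=(-5.899,-7.899), heading=315, 1 segment(s) drawn
Segments drawn: 1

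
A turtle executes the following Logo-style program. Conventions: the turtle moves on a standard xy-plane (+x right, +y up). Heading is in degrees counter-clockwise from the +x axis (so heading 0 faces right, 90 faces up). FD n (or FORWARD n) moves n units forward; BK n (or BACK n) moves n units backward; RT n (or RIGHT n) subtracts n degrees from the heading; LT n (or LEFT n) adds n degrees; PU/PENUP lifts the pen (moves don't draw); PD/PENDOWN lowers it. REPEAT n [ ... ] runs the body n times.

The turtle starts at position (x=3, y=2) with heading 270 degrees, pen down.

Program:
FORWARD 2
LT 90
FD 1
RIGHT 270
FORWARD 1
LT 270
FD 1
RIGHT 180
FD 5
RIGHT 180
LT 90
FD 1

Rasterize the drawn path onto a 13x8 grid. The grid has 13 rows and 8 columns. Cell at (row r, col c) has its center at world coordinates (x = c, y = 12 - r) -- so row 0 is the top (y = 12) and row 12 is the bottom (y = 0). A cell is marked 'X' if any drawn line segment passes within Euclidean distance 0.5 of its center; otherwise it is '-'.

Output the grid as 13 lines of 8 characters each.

Segment 0: (3,2) -> (3,0)
Segment 1: (3,0) -> (4,-0)
Segment 2: (4,-0) -> (4,1)
Segment 3: (4,1) -> (5,1)
Segment 4: (5,1) -> (0,1)
Segment 5: (0,1) -> (0,2)

Answer: --------
--------
--------
--------
--------
--------
--------
--------
--------
--------
X--X----
XXXXXX--
---XX---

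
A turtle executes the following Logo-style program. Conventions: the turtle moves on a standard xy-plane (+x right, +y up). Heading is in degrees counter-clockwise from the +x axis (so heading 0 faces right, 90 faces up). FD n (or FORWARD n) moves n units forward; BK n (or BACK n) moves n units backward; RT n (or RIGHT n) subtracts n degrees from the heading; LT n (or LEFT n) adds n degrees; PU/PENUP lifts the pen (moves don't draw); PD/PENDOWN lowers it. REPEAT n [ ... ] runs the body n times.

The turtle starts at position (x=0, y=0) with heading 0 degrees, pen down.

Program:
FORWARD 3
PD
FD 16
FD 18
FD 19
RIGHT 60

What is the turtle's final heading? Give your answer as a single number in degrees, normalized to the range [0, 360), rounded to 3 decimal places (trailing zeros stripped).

Answer: 300

Derivation:
Executing turtle program step by step:
Start: pos=(0,0), heading=0, pen down
FD 3: (0,0) -> (3,0) [heading=0, draw]
PD: pen down
FD 16: (3,0) -> (19,0) [heading=0, draw]
FD 18: (19,0) -> (37,0) [heading=0, draw]
FD 19: (37,0) -> (56,0) [heading=0, draw]
RT 60: heading 0 -> 300
Final: pos=(56,0), heading=300, 4 segment(s) drawn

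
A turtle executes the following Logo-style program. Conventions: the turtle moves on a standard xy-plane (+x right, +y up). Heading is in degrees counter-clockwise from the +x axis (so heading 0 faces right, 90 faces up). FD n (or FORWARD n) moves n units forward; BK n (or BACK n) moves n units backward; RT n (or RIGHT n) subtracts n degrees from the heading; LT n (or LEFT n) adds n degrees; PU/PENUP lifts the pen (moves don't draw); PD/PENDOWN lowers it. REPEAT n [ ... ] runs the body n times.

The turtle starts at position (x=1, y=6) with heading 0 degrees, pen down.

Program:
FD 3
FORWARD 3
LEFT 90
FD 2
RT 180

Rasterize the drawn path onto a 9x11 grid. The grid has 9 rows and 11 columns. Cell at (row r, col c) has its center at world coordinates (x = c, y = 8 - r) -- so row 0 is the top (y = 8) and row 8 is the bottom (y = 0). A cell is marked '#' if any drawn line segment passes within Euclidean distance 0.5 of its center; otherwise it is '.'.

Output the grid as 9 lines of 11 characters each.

Segment 0: (1,6) -> (4,6)
Segment 1: (4,6) -> (7,6)
Segment 2: (7,6) -> (7,8)

Answer: .......#...
.......#...
.#######...
...........
...........
...........
...........
...........
...........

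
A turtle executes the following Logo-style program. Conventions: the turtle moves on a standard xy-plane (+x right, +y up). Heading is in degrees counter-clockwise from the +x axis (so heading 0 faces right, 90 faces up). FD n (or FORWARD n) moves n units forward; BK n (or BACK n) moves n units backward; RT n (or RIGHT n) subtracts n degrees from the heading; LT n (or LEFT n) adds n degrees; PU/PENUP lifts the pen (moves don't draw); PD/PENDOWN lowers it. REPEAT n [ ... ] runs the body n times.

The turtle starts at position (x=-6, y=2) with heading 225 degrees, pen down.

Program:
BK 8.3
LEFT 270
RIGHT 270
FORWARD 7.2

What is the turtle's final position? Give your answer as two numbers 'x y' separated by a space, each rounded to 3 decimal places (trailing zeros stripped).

Answer: -5.222 2.778

Derivation:
Executing turtle program step by step:
Start: pos=(-6,2), heading=225, pen down
BK 8.3: (-6,2) -> (-0.131,7.869) [heading=225, draw]
LT 270: heading 225 -> 135
RT 270: heading 135 -> 225
FD 7.2: (-0.131,7.869) -> (-5.222,2.778) [heading=225, draw]
Final: pos=(-5.222,2.778), heading=225, 2 segment(s) drawn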